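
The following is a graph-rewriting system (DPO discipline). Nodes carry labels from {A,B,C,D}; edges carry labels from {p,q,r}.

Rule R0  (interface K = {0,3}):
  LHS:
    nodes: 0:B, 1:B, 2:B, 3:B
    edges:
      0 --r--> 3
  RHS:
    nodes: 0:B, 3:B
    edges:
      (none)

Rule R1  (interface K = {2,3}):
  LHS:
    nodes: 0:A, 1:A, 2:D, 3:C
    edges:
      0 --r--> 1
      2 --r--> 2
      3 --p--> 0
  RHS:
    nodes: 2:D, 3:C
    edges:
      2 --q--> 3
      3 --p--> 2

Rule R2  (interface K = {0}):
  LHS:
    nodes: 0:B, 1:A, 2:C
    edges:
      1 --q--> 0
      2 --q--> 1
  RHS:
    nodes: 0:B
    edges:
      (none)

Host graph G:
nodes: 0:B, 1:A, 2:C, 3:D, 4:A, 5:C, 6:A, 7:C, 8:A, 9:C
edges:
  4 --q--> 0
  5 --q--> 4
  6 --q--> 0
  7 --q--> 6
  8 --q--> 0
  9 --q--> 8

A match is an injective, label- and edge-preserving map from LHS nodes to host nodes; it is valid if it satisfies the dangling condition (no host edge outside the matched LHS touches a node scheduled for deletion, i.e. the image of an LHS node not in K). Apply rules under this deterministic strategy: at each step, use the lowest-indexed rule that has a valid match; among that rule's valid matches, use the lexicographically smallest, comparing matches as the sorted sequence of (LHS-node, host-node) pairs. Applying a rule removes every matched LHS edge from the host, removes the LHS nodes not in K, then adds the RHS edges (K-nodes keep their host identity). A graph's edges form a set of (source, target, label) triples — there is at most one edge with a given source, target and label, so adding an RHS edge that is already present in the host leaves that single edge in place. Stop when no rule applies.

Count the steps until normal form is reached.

Answer: 3

Steps:
initial: |V|=10 |E|=6  E = 4-q->0 5-q->4 6-q->0 7-q->6 8-q->0 9-q->8
step 1: apply R2 at {0↦0, 1↦4, 2↦5}  → |V|=8 |E|=4  E = 6-q->0 7-q->6 8-q->0 9-q->8
step 2: apply R2 at {0↦0, 1↦6, 2↦7}  → |V|=6 |E|=2  E = 8-q->0 9-q->8
step 3: apply R2 at {0↦0, 1↦8, 2↦9}  → |V|=4 |E|=0  E = ∅
normal form: no rule applies after step 3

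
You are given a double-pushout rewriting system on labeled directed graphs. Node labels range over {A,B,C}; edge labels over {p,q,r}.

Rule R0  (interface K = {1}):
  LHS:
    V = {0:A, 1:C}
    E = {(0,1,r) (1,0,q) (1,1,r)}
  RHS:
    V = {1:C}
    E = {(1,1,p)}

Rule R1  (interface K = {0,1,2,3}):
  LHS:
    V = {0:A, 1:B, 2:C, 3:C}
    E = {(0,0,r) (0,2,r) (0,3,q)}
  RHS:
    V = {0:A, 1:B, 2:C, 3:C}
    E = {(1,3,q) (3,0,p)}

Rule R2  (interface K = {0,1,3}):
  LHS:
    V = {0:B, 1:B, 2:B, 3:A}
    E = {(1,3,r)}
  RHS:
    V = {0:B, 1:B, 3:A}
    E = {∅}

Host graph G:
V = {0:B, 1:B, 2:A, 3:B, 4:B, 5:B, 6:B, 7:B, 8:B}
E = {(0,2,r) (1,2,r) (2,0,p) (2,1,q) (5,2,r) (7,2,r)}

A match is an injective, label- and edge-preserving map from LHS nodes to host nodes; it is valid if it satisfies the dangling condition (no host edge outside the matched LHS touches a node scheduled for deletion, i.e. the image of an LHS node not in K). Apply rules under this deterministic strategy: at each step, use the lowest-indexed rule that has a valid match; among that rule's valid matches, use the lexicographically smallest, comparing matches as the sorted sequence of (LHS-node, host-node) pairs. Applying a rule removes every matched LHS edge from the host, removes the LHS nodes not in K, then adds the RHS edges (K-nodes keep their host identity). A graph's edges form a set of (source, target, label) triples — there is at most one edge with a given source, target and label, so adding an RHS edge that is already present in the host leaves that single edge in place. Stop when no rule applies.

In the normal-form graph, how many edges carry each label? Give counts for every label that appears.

[0] host  ⇒  9 nodes, 6 edges  {0-r->2 1-r->2 2-p->0 2-q->1 5-r->2 7-r->2}
[1] R2 @ {0↦0, 1↦1, 2↦3, 3↦2}  ⇒  8 nodes, 5 edges  {0-r->2 2-p->0 2-q->1 5-r->2 7-r->2}
[2] R2 @ {0↦0, 1↦5, 2↦4, 3↦2}  ⇒  7 nodes, 4 edges  {0-r->2 2-p->0 2-q->1 7-r->2}
[3] R2 @ {0↦0, 1↦7, 2↦5, 3↦2}  ⇒  6 nodes, 3 edges  {0-r->2 2-p->0 2-q->1}
[4] R2 @ {0↦1, 1↦0, 2↦6, 3↦2}  ⇒  5 nodes, 2 edges  {2-p->0 2-q->1}
final graph: no rule applies after step 4
NF edges: [(2, 0, 'p'), (2, 1, 'q')]

Answer: p:1 q:1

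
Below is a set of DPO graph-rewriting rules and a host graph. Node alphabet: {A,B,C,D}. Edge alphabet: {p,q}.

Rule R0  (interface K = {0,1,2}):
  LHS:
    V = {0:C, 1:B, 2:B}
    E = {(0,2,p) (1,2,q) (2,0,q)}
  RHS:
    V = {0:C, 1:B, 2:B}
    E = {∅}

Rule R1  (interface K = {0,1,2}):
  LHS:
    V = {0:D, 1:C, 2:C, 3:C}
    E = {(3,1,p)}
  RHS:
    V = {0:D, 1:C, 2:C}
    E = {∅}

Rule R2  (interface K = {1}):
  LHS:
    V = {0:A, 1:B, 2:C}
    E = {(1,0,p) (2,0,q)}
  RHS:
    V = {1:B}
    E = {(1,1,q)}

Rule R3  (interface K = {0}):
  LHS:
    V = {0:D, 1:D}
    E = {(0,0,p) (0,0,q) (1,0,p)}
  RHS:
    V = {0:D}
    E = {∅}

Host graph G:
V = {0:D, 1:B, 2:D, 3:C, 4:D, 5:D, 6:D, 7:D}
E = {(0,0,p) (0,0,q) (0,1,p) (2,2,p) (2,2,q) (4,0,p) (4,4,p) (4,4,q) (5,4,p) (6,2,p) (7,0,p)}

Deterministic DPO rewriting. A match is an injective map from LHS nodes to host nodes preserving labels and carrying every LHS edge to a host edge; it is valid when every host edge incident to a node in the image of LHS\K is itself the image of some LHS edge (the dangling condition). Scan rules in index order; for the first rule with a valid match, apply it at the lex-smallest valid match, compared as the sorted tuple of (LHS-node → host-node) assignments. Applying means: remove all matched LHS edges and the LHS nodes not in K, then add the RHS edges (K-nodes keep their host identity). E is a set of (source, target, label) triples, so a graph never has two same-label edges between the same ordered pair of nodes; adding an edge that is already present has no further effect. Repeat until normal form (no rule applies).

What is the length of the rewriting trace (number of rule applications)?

Answer: 3

Derivation:
start.  V:8 E:11  edges: 0-p->0 0-q->0 0-p->1 2-p->2 2-q->2 4-p->0 4-p->4 4-q->4 5-p->4 6-p->2 7-p->0
1. fire R3 via {0↦0, 1↦7}  →  V:7 E:8  edges: 0-p->1 2-p->2 2-q->2 4-p->0 4-p->4 4-q->4 5-p->4 6-p->2
2. fire R3 via {0↦2, 1↦6}  →  V:6 E:5  edges: 0-p->1 4-p->0 4-p->4 4-q->4 5-p->4
3. fire R3 via {0↦4, 1↦5}  →  V:5 E:2  edges: 0-p->1 4-p->0
final graph: no rule applies after step 3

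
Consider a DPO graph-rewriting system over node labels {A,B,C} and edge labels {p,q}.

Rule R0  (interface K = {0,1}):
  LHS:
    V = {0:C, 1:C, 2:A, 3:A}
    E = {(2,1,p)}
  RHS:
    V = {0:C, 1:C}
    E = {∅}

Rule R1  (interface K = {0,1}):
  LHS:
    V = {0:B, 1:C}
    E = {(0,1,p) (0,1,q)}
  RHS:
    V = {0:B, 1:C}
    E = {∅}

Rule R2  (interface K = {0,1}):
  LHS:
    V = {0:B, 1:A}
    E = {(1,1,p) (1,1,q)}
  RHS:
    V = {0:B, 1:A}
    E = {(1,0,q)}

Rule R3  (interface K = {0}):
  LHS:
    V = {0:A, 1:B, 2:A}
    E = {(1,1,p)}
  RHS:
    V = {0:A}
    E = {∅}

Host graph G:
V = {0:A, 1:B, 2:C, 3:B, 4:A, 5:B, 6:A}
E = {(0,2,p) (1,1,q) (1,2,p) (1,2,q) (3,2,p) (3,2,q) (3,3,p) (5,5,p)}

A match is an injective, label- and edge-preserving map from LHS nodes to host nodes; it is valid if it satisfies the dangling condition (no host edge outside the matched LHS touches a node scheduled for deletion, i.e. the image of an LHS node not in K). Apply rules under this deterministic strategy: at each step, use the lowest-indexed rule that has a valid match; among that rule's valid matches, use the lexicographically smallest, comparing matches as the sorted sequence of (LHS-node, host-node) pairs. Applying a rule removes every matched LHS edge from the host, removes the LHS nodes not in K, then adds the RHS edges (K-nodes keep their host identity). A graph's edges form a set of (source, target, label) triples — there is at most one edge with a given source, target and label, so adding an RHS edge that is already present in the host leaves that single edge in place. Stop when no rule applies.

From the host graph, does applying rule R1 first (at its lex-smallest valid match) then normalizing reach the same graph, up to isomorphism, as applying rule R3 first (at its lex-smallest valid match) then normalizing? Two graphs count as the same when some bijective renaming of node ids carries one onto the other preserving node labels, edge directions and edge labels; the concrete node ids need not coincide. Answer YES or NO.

branch R1-first: apply at {0↦1, 1↦2} → |E|=6, then 3 more step(s) → NF |V|=3 |E|=2 V={0:A, 1:B, 2:C} E=0-p->2 1-q->1
branch R3-first: apply at {0↦0, 1↦5, 2↦4} → |E|=7, then 3 more step(s) → NF |V|=3 |E|=2 V={0:A, 1:B, 2:C} E=0-p->2 1-q->1
graphs isomorphic (equal up to label-preserving node renaming)

Answer: YES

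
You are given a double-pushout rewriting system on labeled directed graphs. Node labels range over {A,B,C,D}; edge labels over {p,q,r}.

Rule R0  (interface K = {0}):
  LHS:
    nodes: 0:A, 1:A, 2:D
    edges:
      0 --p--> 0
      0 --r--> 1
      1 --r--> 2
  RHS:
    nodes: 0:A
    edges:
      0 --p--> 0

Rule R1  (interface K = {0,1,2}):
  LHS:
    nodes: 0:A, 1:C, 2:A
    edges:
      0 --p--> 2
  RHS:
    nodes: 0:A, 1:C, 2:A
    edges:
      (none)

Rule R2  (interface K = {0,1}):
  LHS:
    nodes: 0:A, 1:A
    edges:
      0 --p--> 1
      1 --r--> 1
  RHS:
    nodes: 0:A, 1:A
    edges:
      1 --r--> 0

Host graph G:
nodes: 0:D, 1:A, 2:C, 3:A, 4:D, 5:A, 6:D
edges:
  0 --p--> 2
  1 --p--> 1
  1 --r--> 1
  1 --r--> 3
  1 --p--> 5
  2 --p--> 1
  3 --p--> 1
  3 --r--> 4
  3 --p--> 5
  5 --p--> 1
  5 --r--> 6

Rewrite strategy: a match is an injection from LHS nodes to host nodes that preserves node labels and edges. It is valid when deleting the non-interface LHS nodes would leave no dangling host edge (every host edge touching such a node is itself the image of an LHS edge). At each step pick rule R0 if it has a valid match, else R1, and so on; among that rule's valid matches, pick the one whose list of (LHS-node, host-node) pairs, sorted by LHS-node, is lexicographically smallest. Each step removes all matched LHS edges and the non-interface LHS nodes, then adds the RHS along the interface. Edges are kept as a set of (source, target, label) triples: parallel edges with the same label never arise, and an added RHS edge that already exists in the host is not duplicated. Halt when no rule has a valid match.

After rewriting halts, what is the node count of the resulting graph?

[0] host  ⇒  7 nodes, 11 edges  {0-p->2 1-p->1 1-r->1 1-r->3 1-p->5 2-p->1 3-p->1 3-r->4 3-p->5 5-p->1 5-r->6}
[1] R1 @ {0↦1, 1↦2, 2↦5}  ⇒  7 nodes, 10 edges  {0-p->2 1-p->1 1-r->1 1-r->3 2-p->1 3-p->1 3-r->4 3-p->5 5-p->1 5-r->6}
[2] R1 @ {0↦3, 1↦2, 2↦1}  ⇒  7 nodes, 9 edges  {0-p->2 1-p->1 1-r->1 1-r->3 2-p->1 3-r->4 3-p->5 5-p->1 5-r->6}
[3] R1 @ {0↦3, 1↦2, 2↦5}  ⇒  7 nodes, 8 edges  {0-p->2 1-p->1 1-r->1 1-r->3 2-p->1 3-r->4 5-p->1 5-r->6}
[4] R0 @ {0↦1, 1↦3, 2↦4}  ⇒  5 nodes, 6 edges  {0-p->2 1-p->1 1-r->1 2-p->1 5-p->1 5-r->6}
[5] R1 @ {0↦5, 1↦2, 2↦1}  ⇒  5 nodes, 5 edges  {0-p->2 1-p->1 1-r->1 2-p->1 5-r->6}
final graph: no rule applies after step 5
NF nodes: {0:D, 1:A, 2:C, 5:A, 6:D}

Answer: 5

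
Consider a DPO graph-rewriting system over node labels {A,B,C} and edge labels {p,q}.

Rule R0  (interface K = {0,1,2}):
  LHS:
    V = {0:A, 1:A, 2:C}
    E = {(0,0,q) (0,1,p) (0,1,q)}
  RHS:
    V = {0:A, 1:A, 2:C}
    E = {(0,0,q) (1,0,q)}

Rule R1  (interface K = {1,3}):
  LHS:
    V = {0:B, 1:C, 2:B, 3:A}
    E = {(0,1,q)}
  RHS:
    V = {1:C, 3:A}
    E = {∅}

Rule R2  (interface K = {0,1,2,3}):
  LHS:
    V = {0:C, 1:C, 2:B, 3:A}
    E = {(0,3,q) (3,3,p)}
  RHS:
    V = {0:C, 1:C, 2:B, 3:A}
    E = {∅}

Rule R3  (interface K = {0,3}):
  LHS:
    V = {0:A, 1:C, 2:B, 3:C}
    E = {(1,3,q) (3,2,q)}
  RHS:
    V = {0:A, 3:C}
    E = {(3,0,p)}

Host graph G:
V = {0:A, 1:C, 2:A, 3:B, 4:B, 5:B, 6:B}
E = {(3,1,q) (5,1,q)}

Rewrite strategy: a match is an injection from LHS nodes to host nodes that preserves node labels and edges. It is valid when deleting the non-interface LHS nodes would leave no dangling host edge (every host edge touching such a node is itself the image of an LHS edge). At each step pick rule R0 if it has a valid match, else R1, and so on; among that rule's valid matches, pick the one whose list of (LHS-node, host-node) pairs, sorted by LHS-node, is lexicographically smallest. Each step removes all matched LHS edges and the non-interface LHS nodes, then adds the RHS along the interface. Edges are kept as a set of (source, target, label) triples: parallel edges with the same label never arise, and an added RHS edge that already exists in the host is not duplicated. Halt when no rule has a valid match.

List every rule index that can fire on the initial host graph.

Answer: [R1]

Derivation:
R0: no valid match — LHS pattern not found
R1: 8 valid matches — {0↦3, 1↦1, 2↦4, 3↦0}, {0↦3, 1↦1, 2↦4, 3↦2}, {0↦3, 1↦1, 2↦6, 3↦0} (+5 more)
R2: no valid match — LHS pattern not found
R3: no valid match — LHS pattern not found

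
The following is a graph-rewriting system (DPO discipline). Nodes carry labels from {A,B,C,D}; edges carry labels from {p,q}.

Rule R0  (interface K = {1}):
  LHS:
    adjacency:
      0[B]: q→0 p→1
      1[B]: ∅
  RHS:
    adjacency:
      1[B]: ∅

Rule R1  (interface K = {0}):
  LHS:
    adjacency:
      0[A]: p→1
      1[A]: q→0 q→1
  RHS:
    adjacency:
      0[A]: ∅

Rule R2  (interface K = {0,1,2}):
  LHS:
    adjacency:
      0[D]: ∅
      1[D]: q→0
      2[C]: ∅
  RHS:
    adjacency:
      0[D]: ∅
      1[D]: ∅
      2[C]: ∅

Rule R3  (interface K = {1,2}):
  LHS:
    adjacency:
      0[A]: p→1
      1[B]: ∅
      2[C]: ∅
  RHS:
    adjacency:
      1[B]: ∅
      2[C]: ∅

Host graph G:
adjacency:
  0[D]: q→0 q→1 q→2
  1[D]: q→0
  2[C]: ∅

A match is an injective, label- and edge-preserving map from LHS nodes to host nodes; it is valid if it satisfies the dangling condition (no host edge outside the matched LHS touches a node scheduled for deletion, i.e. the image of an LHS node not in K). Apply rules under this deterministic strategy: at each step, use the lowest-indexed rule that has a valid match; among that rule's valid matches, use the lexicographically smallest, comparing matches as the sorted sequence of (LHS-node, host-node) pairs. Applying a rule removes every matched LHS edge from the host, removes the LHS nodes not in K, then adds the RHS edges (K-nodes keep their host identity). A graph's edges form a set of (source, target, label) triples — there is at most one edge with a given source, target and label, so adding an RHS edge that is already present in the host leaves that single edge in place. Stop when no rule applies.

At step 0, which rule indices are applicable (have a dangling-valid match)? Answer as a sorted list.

Answer: [R2]

Steps:
R0: no valid match — LHS pattern not found
R1: no valid match — LHS pattern not found
R2: 2 valid matches — {0↦0, 1↦1, 2↦2}, {0↦1, 1↦0, 2↦2}
R3: no valid match — LHS pattern not found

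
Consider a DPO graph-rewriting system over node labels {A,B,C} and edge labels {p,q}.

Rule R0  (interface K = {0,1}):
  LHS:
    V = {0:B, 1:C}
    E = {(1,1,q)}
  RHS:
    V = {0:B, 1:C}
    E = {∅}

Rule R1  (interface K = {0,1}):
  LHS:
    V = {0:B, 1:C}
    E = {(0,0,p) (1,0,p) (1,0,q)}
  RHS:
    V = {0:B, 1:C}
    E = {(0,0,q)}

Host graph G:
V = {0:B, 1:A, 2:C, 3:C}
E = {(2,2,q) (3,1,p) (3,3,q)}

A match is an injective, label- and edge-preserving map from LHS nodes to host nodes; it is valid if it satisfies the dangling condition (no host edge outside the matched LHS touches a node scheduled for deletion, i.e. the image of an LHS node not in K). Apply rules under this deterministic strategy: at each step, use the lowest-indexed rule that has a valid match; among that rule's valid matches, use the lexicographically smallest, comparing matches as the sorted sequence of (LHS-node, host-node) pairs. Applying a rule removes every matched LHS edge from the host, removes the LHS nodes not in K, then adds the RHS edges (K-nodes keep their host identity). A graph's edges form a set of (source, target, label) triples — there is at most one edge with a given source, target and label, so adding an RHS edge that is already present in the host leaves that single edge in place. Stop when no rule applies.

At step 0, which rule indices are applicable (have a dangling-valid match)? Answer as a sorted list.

R0: 2 valid matches — {0↦0, 1↦2}, {0↦0, 1↦3}
R1: no valid match — LHS pattern not found

Answer: [R0]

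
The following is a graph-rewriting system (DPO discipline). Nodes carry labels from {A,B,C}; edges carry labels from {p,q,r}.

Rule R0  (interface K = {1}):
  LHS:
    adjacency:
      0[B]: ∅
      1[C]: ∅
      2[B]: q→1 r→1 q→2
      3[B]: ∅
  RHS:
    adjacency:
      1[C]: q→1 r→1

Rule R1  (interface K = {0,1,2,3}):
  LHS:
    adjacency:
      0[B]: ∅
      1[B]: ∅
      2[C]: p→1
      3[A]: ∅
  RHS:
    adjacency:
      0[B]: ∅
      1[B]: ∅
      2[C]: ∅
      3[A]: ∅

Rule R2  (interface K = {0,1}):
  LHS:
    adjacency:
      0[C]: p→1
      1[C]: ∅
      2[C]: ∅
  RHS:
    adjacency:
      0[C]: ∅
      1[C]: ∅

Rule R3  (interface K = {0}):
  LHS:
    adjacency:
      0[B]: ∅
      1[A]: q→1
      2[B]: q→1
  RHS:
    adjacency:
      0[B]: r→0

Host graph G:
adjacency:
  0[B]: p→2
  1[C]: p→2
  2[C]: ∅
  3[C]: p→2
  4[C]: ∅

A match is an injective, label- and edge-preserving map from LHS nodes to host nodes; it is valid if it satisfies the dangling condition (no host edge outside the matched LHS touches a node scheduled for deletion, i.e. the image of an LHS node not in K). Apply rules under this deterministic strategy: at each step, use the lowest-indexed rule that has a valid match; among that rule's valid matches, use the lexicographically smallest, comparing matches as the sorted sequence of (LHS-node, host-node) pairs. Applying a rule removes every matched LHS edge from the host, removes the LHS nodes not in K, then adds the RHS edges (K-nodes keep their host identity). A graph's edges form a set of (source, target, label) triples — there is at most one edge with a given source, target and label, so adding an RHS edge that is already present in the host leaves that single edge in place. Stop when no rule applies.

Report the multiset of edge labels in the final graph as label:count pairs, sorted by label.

Answer: p:1

Rewrite trace:
start.  V:5 E:3  edges: 0-p->2 1-p->2 3-p->2
1. fire R2 via {0↦1, 1↦2, 2↦4}  →  V:4 E:2  edges: 0-p->2 3-p->2
2. fire R2 via {0↦3, 1↦2, 2↦1}  →  V:3 E:1  edges: 0-p->2
halt: no rule applies after step 2
NF edges: [(0, 2, 'p')]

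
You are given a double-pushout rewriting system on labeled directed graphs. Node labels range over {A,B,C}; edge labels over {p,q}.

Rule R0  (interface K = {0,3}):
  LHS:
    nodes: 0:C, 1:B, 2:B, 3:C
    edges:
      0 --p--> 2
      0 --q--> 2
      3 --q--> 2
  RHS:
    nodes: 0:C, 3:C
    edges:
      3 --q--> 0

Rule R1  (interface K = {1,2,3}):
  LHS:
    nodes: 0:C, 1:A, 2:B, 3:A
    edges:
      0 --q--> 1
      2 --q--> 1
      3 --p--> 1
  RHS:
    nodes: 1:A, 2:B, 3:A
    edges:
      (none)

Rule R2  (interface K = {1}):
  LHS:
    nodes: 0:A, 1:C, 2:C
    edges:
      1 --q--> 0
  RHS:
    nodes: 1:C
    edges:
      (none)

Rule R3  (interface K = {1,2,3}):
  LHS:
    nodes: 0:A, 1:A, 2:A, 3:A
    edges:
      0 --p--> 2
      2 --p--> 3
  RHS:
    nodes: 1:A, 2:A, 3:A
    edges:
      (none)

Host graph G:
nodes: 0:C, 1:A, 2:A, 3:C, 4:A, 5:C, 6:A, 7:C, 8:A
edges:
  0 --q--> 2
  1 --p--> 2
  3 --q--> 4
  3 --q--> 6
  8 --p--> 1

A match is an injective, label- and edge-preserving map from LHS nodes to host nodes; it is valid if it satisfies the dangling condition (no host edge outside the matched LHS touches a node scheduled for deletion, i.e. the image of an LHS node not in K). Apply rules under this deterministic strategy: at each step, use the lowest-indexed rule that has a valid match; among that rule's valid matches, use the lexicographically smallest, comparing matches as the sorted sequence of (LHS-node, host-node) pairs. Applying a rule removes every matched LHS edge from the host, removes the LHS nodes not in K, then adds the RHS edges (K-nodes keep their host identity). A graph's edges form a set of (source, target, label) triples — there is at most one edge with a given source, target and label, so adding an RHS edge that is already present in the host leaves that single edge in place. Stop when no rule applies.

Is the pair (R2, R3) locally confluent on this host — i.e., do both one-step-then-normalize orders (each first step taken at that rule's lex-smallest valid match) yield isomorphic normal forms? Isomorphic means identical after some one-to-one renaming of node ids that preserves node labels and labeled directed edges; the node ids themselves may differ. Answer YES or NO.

branch R2-first: apply at {0↦4, 1↦3, 2↦5} → |E|=4, then 1 more step(s) → NF |V|=5 |E|=3 V={0:C, 1:A, 2:A, 3:C, 8:A} E=0-q->2 1-p->2 8-p->1
branch R3-first: apply at {0↦8, 1↦4, 2↦1, 3↦2} → |E|=3, then 3 more step(s) → NF |V|=2 |E|=0 V={1:A, 3:C} E=∅
graphs not isomorphic

Answer: NO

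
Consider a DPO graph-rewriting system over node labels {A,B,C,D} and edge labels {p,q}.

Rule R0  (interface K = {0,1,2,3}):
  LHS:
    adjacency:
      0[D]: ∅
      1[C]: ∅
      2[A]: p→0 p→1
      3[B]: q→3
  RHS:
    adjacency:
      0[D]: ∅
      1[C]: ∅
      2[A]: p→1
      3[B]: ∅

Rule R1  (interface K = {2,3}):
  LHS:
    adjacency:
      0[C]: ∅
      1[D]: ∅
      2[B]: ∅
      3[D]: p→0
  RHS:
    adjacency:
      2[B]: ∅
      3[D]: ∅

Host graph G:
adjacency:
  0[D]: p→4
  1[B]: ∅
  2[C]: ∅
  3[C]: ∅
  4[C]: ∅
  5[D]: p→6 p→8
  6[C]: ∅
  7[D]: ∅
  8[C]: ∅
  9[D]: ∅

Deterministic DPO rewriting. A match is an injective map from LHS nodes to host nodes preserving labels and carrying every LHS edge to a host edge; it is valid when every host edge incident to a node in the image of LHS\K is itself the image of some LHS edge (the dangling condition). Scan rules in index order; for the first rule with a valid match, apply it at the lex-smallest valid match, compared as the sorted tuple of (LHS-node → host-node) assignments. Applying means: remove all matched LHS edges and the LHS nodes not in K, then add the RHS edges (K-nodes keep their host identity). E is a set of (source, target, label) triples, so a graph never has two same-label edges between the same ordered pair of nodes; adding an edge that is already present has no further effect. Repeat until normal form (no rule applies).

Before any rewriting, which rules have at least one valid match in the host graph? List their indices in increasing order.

R0: no valid match — LHS pattern not found
R1: 6 valid matches — {0↦4, 1↦7, 2↦1, 3↦0}, {0↦4, 1↦9, 2↦1, 3↦0}, {0↦6, 1↦7, 2↦1, 3↦5} (+3 more)

Answer: [R1]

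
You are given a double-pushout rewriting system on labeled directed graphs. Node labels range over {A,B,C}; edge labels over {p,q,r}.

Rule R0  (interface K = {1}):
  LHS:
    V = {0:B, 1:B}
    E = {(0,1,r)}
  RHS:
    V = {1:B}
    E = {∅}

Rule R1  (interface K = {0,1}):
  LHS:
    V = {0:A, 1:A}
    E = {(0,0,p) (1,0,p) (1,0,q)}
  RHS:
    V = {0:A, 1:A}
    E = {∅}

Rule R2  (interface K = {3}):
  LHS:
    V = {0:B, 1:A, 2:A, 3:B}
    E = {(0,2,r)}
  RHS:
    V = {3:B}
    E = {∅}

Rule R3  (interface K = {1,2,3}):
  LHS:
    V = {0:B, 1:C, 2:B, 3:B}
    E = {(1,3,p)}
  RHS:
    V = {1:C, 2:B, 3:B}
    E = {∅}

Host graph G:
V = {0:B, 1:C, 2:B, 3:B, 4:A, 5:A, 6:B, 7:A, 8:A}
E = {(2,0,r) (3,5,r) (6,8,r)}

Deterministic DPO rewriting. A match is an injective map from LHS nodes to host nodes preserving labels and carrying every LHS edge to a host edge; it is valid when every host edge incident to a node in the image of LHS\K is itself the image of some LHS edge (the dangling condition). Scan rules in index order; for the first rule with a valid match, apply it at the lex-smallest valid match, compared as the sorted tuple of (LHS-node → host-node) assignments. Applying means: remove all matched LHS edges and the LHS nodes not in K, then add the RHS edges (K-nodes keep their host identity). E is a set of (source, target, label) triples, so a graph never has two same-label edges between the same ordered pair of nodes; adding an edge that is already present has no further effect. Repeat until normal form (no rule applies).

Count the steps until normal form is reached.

initial: |V|=9 |E|=3  E = 2-r->0 3-r->5 6-r->8
step 1: apply R0 at {0↦2, 1↦0}  → |V|=8 |E|=2  E = 3-r->5 6-r->8
step 2: apply R2 at {0↦3, 1↦4, 2↦5, 3↦0}  → |V|=5 |E|=1  E = 6-r->8
step 3: apply R2 at {0↦6, 1↦7, 2↦8, 3↦0}  → |V|=2 |E|=0  E = ∅
halt: no rule applies after step 3

Answer: 3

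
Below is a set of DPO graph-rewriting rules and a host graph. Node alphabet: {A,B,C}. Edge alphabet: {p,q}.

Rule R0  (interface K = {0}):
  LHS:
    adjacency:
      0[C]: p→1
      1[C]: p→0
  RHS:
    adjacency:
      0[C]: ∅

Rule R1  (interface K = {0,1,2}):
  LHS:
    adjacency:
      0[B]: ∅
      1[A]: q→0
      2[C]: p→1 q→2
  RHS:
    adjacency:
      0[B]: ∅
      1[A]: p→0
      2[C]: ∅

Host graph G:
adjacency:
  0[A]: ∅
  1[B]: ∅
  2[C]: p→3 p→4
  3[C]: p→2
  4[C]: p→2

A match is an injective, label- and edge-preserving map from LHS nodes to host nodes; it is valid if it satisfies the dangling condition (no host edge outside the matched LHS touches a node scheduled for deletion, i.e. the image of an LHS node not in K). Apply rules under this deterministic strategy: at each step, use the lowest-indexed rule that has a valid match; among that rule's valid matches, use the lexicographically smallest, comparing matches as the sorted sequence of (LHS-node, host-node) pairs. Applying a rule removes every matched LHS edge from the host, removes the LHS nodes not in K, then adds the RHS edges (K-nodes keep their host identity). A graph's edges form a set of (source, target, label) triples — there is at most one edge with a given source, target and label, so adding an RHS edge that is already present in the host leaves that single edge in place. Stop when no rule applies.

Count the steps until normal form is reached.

start.  V:5 E:4  edges: 2-p->3 2-p->4 3-p->2 4-p->2
1. fire R0 via {0↦2, 1↦3}  →  V:4 E:2  edges: 2-p->4 4-p->2
2. fire R0 via {0↦2, 1↦4}  →  V:3 E:0  edges: ∅
halt: no rule applies after step 2

Answer: 2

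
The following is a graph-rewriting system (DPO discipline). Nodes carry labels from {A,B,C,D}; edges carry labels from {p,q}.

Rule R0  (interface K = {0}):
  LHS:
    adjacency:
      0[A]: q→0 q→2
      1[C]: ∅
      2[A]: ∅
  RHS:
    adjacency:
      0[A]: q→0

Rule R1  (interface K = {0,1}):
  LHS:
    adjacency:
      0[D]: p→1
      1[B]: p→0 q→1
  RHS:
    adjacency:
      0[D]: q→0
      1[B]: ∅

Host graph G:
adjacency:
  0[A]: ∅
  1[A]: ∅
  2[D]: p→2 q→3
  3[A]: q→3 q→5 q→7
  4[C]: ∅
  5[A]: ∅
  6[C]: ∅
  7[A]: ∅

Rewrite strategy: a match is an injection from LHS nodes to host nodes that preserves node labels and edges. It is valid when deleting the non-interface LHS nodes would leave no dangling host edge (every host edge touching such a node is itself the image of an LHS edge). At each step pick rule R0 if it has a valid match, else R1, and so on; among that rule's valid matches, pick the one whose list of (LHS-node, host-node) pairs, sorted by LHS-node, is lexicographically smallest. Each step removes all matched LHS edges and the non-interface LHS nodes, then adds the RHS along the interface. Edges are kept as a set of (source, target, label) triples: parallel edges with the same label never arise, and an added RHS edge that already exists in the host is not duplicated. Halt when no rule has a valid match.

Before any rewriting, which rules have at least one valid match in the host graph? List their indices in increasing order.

Answer: [R0]

Derivation:
R0: 4 valid matches — {0↦3, 1↦4, 2↦5}, {0↦3, 1↦4, 2↦7}, {0↦3, 1↦6, 2↦5} (+1 more)
R1: no valid match — LHS pattern not found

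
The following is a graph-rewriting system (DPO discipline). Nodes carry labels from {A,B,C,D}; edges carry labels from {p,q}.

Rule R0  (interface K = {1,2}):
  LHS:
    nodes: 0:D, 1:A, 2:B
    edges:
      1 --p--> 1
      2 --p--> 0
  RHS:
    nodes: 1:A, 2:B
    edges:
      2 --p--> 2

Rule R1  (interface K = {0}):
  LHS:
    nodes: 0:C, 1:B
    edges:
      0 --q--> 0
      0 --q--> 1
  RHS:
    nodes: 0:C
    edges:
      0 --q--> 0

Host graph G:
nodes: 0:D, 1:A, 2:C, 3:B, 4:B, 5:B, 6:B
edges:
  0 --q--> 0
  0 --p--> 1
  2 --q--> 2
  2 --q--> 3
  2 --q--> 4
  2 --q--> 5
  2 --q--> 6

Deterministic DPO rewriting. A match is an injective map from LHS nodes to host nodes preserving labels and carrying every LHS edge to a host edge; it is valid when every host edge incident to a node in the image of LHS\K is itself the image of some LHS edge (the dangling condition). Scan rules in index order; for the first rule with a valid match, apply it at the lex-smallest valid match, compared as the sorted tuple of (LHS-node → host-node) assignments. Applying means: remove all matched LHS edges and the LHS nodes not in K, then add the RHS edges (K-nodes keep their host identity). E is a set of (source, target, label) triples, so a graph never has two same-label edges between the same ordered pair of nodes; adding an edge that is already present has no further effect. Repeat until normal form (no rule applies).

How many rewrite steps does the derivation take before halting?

Answer: 4

Rewrite trace:
[0] host  ⇒  7 nodes, 7 edges  {0-q->0 0-p->1 2-q->2 2-q->3 2-q->4 2-q->5 2-q->6}
[1] R1 @ {0↦2, 1↦3}  ⇒  6 nodes, 6 edges  {0-q->0 0-p->1 2-q->2 2-q->4 2-q->5 2-q->6}
[2] R1 @ {0↦2, 1↦4}  ⇒  5 nodes, 5 edges  {0-q->0 0-p->1 2-q->2 2-q->5 2-q->6}
[3] R1 @ {0↦2, 1↦5}  ⇒  4 nodes, 4 edges  {0-q->0 0-p->1 2-q->2 2-q->6}
[4] R1 @ {0↦2, 1↦6}  ⇒  3 nodes, 3 edges  {0-q->0 0-p->1 2-q->2}
halt: no rule applies after step 4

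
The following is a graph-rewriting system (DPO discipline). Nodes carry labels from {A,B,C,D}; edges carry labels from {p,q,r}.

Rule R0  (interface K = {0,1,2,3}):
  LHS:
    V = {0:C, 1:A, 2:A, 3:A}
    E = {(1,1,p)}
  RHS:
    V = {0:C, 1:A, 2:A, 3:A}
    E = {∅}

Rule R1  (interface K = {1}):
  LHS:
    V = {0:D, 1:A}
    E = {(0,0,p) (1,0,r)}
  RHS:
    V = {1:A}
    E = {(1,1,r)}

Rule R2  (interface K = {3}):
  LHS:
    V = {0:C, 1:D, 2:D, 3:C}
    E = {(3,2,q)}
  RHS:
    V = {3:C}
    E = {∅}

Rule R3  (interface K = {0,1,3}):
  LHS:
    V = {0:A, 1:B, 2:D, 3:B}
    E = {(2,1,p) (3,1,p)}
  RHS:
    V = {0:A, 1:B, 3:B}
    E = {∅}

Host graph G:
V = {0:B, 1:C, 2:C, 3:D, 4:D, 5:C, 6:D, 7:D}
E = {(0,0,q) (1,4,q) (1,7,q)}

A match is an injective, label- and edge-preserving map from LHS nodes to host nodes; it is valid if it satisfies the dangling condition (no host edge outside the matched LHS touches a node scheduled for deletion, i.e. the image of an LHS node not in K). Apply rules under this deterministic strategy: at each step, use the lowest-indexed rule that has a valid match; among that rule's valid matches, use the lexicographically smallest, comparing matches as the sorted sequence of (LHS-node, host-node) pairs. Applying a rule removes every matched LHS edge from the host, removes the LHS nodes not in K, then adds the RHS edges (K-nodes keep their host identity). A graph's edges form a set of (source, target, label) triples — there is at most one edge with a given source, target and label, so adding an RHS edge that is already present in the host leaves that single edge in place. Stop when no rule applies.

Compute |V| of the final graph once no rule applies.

Answer: 2

Rewrite trace:
[0] host  ⇒  8 nodes, 3 edges  {0-q->0 1-q->4 1-q->7}
[1] R2 @ {0↦2, 1↦3, 2↦4, 3↦1}  ⇒  5 nodes, 2 edges  {0-q->0 1-q->7}
[2] R2 @ {0↦5, 1↦6, 2↦7, 3↦1}  ⇒  2 nodes, 1 edges  {0-q->0}
halt: no rule applies after step 2
NF nodes: {0:B, 1:C}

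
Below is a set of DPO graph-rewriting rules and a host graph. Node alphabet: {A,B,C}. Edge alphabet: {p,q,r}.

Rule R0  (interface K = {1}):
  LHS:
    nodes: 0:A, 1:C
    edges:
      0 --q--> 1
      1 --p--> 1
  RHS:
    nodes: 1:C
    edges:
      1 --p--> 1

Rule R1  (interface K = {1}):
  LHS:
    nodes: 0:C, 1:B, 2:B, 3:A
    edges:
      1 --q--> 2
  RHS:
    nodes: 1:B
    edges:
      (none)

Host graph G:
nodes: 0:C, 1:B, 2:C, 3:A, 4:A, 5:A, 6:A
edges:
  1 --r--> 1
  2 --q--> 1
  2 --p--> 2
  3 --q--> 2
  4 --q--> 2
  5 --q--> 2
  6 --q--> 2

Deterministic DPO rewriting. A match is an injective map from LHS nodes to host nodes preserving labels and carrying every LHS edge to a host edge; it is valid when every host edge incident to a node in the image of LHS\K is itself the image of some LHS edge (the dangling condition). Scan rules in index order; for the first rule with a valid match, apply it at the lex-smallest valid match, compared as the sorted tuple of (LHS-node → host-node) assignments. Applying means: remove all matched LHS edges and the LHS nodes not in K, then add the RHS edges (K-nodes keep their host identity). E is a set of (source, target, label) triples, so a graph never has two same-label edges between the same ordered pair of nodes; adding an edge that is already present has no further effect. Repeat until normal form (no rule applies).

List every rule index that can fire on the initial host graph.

R0: 4 valid matches — {0↦3, 1↦2}, {0↦4, 1↦2}, {0↦5, 1↦2} (+1 more)
R1: no valid match — LHS pattern not found

Answer: [R0]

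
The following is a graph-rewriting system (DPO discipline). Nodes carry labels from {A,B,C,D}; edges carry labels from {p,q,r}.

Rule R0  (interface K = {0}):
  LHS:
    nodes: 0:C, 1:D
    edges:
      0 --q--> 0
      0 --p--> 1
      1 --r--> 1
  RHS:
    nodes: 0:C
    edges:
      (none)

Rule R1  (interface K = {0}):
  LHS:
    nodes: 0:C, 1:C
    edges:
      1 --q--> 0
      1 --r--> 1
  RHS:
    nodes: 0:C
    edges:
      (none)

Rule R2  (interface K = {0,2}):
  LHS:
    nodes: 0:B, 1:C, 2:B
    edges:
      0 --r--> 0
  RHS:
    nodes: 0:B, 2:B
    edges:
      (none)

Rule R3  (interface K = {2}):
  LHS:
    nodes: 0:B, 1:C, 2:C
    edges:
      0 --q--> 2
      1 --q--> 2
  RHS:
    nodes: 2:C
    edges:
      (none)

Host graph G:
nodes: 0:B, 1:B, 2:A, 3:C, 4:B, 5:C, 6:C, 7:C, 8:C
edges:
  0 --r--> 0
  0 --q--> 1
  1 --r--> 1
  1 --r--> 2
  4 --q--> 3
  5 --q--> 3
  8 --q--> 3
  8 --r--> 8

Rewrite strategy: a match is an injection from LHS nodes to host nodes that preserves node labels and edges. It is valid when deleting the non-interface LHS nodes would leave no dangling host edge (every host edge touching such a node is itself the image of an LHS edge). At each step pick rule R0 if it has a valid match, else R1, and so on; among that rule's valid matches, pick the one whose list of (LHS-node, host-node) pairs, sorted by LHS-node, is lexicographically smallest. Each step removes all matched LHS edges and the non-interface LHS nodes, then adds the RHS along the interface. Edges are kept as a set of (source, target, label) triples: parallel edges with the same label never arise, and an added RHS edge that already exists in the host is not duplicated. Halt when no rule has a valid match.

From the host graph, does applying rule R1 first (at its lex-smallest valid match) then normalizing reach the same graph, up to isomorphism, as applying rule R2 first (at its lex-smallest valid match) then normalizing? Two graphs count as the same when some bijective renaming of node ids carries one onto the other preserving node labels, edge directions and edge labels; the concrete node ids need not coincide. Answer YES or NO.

branch R1-first: apply at {0↦3, 1↦8} → |E|=6, then 3 more step(s) → NF |V|=4 |E|=2 V={0:B, 1:B, 2:A, 3:C} E=0-q->1 1-r->2
branch R2-first: apply at {0↦0, 1↦6, 2↦1} → |E|=7, then 3 more step(s) → NF |V|=4 |E|=2 V={0:B, 1:B, 2:A, 3:C} E=0-q->1 1-r->2
graphs isomorphic (equal up to label-preserving node renaming)

Answer: YES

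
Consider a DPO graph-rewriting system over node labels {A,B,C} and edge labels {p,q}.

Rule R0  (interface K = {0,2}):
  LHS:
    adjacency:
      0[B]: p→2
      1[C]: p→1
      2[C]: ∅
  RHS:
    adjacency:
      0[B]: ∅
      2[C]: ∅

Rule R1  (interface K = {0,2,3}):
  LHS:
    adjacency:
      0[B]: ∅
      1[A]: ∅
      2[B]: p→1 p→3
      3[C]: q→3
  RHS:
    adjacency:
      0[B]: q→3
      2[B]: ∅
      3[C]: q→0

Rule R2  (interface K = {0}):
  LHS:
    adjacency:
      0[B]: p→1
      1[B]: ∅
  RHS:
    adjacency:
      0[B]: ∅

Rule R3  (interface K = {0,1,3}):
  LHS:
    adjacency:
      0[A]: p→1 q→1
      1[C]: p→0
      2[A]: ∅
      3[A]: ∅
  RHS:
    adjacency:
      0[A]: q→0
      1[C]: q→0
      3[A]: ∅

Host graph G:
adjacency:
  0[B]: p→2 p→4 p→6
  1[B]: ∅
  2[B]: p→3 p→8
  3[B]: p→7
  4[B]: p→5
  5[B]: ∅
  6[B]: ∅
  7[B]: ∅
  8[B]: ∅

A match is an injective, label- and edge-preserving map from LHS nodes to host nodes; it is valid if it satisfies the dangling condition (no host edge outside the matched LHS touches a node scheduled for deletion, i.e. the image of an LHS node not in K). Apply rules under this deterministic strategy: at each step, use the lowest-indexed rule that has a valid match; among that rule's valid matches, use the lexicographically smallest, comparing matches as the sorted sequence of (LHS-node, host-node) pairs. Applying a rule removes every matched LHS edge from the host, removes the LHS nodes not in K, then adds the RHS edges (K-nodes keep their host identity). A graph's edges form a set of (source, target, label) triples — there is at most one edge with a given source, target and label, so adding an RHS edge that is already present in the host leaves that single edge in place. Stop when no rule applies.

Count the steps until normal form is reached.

Answer: 7

Steps:
start.  V:9 E:7  edges: 0-p->2 0-p->4 0-p->6 2-p->3 2-p->8 3-p->7 4-p->5
1. fire R2 via {0↦0, 1↦6}  →  V:8 E:6  edges: 0-p->2 0-p->4 2-p->3 2-p->8 3-p->7 4-p->5
2. fire R2 via {0↦2, 1↦8}  →  V:7 E:5  edges: 0-p->2 0-p->4 2-p->3 3-p->7 4-p->5
3. fire R2 via {0↦3, 1↦7}  →  V:6 E:4  edges: 0-p->2 0-p->4 2-p->3 4-p->5
4. fire R2 via {0↦2, 1↦3}  →  V:5 E:3  edges: 0-p->2 0-p->4 4-p->5
5. fire R2 via {0↦0, 1↦2}  →  V:4 E:2  edges: 0-p->4 4-p->5
6. fire R2 via {0↦4, 1↦5}  →  V:3 E:1  edges: 0-p->4
7. fire R2 via {0↦0, 1↦4}  →  V:2 E:0  edges: ∅
normal form: no rule applies after step 7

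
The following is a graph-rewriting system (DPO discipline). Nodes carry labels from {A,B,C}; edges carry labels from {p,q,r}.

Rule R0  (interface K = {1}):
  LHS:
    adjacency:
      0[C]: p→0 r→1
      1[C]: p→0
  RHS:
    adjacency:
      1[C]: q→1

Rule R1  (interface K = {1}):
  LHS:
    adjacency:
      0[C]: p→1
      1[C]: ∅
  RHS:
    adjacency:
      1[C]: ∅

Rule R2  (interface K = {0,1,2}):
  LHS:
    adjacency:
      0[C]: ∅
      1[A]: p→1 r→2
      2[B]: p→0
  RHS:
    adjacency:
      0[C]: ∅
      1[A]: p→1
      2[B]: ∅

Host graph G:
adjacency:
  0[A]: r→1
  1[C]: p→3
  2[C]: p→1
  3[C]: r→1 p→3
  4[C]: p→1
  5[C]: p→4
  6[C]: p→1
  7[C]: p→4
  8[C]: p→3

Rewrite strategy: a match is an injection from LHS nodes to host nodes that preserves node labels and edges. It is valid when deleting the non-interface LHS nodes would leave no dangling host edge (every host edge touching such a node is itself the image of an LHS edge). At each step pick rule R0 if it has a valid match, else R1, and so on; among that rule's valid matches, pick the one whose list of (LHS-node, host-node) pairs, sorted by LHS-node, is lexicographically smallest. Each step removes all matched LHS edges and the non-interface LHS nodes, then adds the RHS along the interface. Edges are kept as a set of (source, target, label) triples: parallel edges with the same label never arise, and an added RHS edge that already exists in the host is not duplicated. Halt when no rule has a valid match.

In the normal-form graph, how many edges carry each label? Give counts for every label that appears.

initial: |V|=9 |E|=10  E = 0-r->1 1-p->3 2-p->1 3-r->1 3-p->3 4-p->1 5-p->4 6-p->1 7-p->4 8-p->3
step 1: apply R1 at {0↦2, 1↦1}  → |V|=8 |E|=9  E = 0-r->1 1-p->3 3-r->1 3-p->3 4-p->1 5-p->4 6-p->1 7-p->4 8-p->3
step 2: apply R1 at {0↦5, 1↦4}  → |V|=7 |E|=8  E = 0-r->1 1-p->3 3-r->1 3-p->3 4-p->1 6-p->1 7-p->4 8-p->3
step 3: apply R1 at {0↦6, 1↦1}  → |V|=6 |E|=7  E = 0-r->1 1-p->3 3-r->1 3-p->3 4-p->1 7-p->4 8-p->3
step 4: apply R1 at {0↦7, 1↦4}  → |V|=5 |E|=6  E = 0-r->1 1-p->3 3-r->1 3-p->3 4-p->1 8-p->3
step 5: apply R1 at {0↦4, 1↦1}  → |V|=4 |E|=5  E = 0-r->1 1-p->3 3-r->1 3-p->3 8-p->3
step 6: apply R1 at {0↦8, 1↦3}  → |V|=3 |E|=4  E = 0-r->1 1-p->3 3-r->1 3-p->3
step 7: apply R0 at {0↦3, 1↦1}  → |V|=2 |E|=2  E = 0-r->1 1-q->1
normal form: no rule applies after step 7
NF edges: [(0, 1, 'r'), (1, 1, 'q')]

Answer: q:1 r:1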